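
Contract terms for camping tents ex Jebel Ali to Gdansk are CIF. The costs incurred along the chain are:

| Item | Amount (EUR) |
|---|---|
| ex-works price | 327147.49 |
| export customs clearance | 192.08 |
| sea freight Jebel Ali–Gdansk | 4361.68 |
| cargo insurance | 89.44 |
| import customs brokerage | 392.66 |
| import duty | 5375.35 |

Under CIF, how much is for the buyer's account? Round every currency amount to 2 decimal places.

CIF: the seller pays costs through ocean freight and marine insurance to the destination port.
Seller's account: goods 327147.49 + export clearance 192.08 + freight 4361.68 + insurance 89.44 = 331790.69
Buyer's account: brokerage 392.66 + duty 5375.35 = 5768.01

Buyer's account: EUR 5768.01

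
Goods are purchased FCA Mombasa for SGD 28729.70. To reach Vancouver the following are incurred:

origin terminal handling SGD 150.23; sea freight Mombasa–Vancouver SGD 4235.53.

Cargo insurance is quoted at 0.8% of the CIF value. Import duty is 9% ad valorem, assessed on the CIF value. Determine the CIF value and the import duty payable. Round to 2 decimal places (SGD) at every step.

CIF value: SGD 33382.52; import duty: SGD 3004.43

Let C be the CIF value. C = FCA price + pre-shipment costs + freight + 0.8% × C
C − 0.8% × C = 28729.70 + 150.23 + 4235.53
0.992 × C = 33115.46
C = 33115.46 / 0.992 = 33382.52
Insurance premium = 0.8% × 33382.52 = 267.06
Import duty = 33382.52 × 9% = 3004.43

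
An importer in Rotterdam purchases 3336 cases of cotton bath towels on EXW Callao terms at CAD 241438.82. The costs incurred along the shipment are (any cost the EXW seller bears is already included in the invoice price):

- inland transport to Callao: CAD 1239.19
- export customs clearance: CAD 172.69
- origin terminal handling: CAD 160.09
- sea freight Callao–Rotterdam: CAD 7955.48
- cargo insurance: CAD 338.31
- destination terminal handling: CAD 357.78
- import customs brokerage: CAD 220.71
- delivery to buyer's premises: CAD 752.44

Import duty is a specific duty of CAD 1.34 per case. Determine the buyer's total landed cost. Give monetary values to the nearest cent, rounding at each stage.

Total landed cost: CAD 257105.75

EXW: the seller makes goods available at their premises; the buyer bears all onward costs.
CIF value = EXW price + inland to port + export clearance + origin terminal + freight + insurance = 241438.82 + 1239.19 + 172.69 + 160.09 + 7955.48 + 338.31 = 251304.58
Import duty = 3336 × 1.34 = 4470.24
Buyer bears: inland to port 1239.19 + export clearance 172.69 + origin terminal 160.09 + freight 7955.48 + insurance 338.31 + destination terminal 357.78 + brokerage 220.71 + delivery 752.44 + duty 4470.24 = 15666.93
Landed cost = invoice 241438.82 + 15666.93 = 257105.75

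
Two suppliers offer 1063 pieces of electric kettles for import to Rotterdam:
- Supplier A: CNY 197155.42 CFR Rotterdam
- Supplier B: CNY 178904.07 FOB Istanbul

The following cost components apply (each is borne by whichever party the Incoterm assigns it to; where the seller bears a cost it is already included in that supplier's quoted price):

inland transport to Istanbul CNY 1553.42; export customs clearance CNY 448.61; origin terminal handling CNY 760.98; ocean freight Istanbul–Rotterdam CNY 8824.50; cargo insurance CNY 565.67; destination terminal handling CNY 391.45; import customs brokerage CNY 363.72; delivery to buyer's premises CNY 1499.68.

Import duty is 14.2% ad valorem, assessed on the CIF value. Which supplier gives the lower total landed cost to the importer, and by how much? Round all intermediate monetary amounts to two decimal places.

Supplier A (CFR):
CIF value = CFR price + insurance = 197155.42 + 565.67 = 197721.09
Import duty = 197721.09 × 14.2% = 28076.39
Buyer bears (A): 565.67 + 391.45 + 363.72 + 1499.68 = 2820.52
Landed cost (A) = invoice 197155.42 + 2820.52 + duty 28076.39 = 228052.33
Supplier B (FOB):
CIF value = FOB price + freight + insurance = 178904.07 + 8824.50 + 565.67 = 188294.24
Import duty = 188294.24 × 14.2% = 26737.78
Buyer bears (B): 8824.50 + 565.67 + 391.45 + 363.72 + 1499.68 = 11645.02
Landed cost (B) = invoice 178904.07 + 11645.02 + duty 26737.78 = 217286.87
Difference = |228052.33 − 217286.87| = 10765.46

Supplier B is cheaper by CNY 10765.46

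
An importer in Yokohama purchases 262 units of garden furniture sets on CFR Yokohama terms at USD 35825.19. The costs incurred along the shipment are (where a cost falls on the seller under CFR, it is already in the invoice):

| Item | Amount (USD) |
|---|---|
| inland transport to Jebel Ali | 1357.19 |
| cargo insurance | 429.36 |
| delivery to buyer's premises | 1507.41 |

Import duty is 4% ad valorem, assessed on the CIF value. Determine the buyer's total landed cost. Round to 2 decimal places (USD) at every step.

CFR: the seller pays costs through ocean freight to the destination port, but not insurance.
Already in the invoice (seller's account under CFR): inland to port — exclude.
CIF value = CFR price + insurance = 35825.19 + 429.36 = 36254.55
Import duty = 36254.55 × 4% = 1450.18
Buyer bears: insurance 429.36 + delivery 1507.41 + duty 1450.18 = 3386.95
Landed cost = invoice 35825.19 + 3386.95 = 39212.14

Total landed cost: USD 39212.14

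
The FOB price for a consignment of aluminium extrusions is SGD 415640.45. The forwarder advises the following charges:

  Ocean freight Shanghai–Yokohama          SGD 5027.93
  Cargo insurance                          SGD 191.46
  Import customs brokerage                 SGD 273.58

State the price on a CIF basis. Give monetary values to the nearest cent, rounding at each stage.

CIF price: SGD 420859.84

Not relevant to the conversion: brokerage — on the buyer under both terms; not part of either seller's price.
From FOB to CIF, the seller additionally bears: freight, insurance.
CIF price = 415640.45 + 5027.93 + 191.46 = 420859.84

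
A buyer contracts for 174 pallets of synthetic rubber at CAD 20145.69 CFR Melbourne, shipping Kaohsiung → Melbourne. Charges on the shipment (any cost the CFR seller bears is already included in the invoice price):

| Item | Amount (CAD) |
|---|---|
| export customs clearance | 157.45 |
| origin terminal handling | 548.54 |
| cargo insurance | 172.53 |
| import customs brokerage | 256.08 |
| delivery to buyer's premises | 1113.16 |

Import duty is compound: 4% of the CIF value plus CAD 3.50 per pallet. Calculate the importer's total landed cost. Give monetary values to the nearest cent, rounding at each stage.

CFR: the seller pays costs through ocean freight to the destination port, but not insurance.
Already in the invoice (seller's account under CFR): export clearance, origin terminal — exclude.
CIF value = CFR price + insurance = 20145.69 + 172.53 = 20318.22
Ad valorem component: 20318.22 × 4% = 812.73
Specific component: 174 × 3.50 = 609.00
Import duty = 812.73 + 609.00 = 1421.73
Buyer bears: insurance 172.53 + brokerage 256.08 + delivery 1113.16 + duty 1421.73 = 2963.50
Landed cost = invoice 20145.69 + 2963.50 = 23109.19

Total landed cost: CAD 23109.19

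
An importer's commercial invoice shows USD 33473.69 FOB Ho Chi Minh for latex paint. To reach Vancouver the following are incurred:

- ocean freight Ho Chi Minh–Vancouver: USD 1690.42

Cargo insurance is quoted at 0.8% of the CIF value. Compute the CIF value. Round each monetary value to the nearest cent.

Let C be the CIF value. C = FOB price + freight + 0.8% × C
C − 0.8% × C = 33473.69 + 1690.42
0.992 × C = 35164.11
C = 35164.11 / 0.992 = 35447.69
Insurance premium = 0.8% × 35447.69 = 283.58

CIF value: USD 35447.69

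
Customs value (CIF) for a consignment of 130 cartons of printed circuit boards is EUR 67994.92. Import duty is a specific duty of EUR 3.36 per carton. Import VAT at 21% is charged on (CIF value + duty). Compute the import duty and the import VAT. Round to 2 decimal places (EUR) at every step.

Import duty = 130 × 3.36 = 436.80
VAT base = CIF + duty = 67994.92 + 436.80 = 68431.72
Import VAT = 68431.72 × 21% = 14370.66

Import duty: EUR 436.80; import VAT: EUR 14370.66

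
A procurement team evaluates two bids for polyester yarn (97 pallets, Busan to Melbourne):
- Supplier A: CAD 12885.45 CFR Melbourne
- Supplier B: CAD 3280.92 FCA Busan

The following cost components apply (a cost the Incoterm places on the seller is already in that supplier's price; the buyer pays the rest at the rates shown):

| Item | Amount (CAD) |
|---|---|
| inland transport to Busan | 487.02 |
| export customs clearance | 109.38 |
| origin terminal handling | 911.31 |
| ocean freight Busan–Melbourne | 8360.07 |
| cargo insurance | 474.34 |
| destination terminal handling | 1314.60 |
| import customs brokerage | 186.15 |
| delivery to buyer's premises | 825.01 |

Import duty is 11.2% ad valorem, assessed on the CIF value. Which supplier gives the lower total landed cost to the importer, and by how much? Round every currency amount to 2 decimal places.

Supplier B is cheaper by CAD 370.47

Supplier A (CFR):
CIF value = CFR price + insurance = 12885.45 + 474.34 = 13359.79
Import duty = 13359.79 × 11.2% = 1496.30
Buyer bears (A): 474.34 + 1314.60 + 186.15 + 825.01 = 2800.10
Landed cost (A) = invoice 12885.45 + 2800.10 + duty 1496.30 = 17181.85
Supplier B (FCA):
CIF value = FCA price + origin terminal + freight + insurance = 3280.92 + 911.31 + 8360.07 + 474.34 = 13026.64
Import duty = 13026.64 × 11.2% = 1458.98
Buyer bears (B): 911.31 + 8360.07 + 474.34 + 1314.60 + 186.15 + 825.01 = 12071.48
Landed cost (B) = invoice 3280.92 + 12071.48 + duty 1458.98 = 16811.38
Difference = |17181.85 − 16811.38| = 370.47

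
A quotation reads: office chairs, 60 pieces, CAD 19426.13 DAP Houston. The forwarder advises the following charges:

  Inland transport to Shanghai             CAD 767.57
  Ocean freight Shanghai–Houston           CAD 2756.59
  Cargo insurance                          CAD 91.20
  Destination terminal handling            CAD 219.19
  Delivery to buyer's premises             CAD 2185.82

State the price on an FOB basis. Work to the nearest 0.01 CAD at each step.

Not relevant to the conversion: inland to port — on the seller under both DAP and FOB; already in the DAP price and stays in the FOB price.
From DAP to FOB, the seller no longer bears: freight, insurance, destination terminal, delivery.
FOB price = 19426.13 − 2756.59 − 91.20 − 219.19 − 2185.82 = 14173.33

FOB price: CAD 14173.33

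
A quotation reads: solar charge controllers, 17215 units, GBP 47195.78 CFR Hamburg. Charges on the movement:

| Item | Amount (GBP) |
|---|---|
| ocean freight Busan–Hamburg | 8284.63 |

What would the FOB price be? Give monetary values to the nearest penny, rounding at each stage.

FOB price: GBP 38911.15

From CFR to FOB, the seller no longer bears: freight.
FOB price = 47195.78 − 8284.63 = 38911.15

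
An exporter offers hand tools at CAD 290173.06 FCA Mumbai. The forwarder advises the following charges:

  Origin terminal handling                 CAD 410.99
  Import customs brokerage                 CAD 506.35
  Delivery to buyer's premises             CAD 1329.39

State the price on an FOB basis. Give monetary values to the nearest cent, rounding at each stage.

Not relevant to the conversion: delivery, brokerage — on the buyer under both terms; not part of either seller's price.
From FCA to FOB, the seller additionally bears: origin terminal.
FOB price = 290173.06 + 410.99 = 290584.05

FOB price: CAD 290584.05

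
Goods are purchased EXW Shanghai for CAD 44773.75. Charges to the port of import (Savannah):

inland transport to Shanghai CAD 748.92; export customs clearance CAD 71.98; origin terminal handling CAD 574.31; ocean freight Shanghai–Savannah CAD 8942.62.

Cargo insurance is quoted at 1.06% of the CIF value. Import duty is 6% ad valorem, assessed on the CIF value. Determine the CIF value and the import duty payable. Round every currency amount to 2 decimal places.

CIF value: CAD 55702.02; import duty: CAD 3342.12

Let C be the CIF value. C = EXW price + pre-shipment costs + freight + 1.06% × C
C − 1.06% × C = 44773.75 + 748.92 + 71.98 + 574.31 + 8942.62
0.9894 × C = 55111.58
C = 55111.58 / 0.9894 = 55702.02
Insurance premium = 1.06% × 55702.02 = 590.44
Import duty = 55702.02 × 6% = 3342.12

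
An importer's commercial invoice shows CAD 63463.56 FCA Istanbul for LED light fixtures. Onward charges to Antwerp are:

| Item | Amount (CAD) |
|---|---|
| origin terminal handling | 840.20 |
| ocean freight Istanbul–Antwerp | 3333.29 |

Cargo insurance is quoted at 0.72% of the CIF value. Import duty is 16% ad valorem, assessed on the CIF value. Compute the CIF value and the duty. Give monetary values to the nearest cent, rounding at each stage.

CIF value: CAD 68127.57; import duty: CAD 10900.41

Let C be the CIF value. C = FCA price + pre-shipment costs + freight + 0.72% × C
C − 0.72% × C = 63463.56 + 840.20 + 3333.29
0.9928 × C = 67637.05
C = 67637.05 / 0.9928 = 68127.57
Insurance premium = 0.72% × 68127.57 = 490.52
Import duty = 68127.57 × 16% = 10900.41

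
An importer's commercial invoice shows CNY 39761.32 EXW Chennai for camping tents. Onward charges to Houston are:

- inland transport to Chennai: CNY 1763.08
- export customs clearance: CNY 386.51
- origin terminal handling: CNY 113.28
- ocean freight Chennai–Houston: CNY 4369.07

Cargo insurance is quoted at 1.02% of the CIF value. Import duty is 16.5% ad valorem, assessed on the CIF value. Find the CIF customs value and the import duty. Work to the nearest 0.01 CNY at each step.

CIF value: CNY 46871.35; import duty: CNY 7733.77

Let C be the CIF value. C = EXW price + pre-shipment costs + freight + 1.02% × C
C − 1.02% × C = 39761.32 + 1763.08 + 386.51 + 113.28 + 4369.07
0.9898 × C = 46393.26
C = 46393.26 / 0.9898 = 46871.35
Insurance premium = 1.02% × 46871.35 = 478.09
Import duty = 46871.35 × 16.5% = 7733.77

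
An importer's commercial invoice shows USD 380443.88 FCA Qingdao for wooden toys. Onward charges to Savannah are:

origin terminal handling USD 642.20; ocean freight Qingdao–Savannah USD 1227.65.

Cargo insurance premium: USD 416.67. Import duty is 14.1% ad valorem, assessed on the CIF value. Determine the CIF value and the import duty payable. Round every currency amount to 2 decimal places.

CIF = FCA price + pre-shipment costs + freight + insurance
CIF = 380443.88 + 642.20 + 1227.65 + 416.67 = 382730.40
Import duty = 382730.40 × 14.1% = 53964.99

CIF value: USD 382730.40; import duty: USD 53964.99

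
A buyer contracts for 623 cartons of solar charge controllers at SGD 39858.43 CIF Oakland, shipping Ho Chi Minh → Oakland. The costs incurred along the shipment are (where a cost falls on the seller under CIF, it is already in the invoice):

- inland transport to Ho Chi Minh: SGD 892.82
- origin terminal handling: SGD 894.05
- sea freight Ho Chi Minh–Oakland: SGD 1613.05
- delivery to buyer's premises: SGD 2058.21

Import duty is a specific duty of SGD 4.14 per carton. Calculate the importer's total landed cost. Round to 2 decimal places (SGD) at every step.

CIF: the seller pays costs through ocean freight and marine insurance to the destination port.
Already in the invoice (seller's account under CIF): inland to port, origin terminal, freight — exclude.
The CIF price already equals the CIF value: 39858.43
Import duty = 623 × 4.14 = 2579.22
Buyer bears: delivery 2058.21 + duty 2579.22 = 4637.43
Landed cost = invoice 39858.43 + 4637.43 = 44495.86

Total landed cost: SGD 44495.86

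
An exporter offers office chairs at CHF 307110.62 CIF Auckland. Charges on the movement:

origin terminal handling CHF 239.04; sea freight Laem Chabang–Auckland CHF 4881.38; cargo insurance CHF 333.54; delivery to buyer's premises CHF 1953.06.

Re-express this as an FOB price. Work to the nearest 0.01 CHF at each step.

FOB price: CHF 301895.70

Not relevant to the conversion: origin terminal — on the seller under both CIF and FOB; already in the CIF price and stays in the FOB price. delivery — on the buyer under both terms; not part of either seller's price.
From CIF to FOB, the seller no longer bears: freight, insurance.
FOB price = 307110.62 − 4881.38 − 333.54 = 301895.70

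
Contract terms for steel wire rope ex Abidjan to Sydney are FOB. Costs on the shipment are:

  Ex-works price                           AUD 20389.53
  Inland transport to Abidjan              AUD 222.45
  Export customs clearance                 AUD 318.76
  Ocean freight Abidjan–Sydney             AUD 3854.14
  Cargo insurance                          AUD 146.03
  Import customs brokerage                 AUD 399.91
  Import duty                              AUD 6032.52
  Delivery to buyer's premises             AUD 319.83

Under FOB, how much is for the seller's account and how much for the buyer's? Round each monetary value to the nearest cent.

FOB: the seller bears costs until goods are on board at the origin port; the buyer bears freight, insurance and all costs thereafter.
Seller's account: goods 20389.53 + inland to port 222.45 + export clearance 318.76 = 20930.74
Buyer's account: freight 3854.14 + insurance 146.03 + brokerage 399.91 + duty 6032.52 + delivery 319.83 = 10752.43

Seller: AUD 20930.74; buyer: AUD 10752.43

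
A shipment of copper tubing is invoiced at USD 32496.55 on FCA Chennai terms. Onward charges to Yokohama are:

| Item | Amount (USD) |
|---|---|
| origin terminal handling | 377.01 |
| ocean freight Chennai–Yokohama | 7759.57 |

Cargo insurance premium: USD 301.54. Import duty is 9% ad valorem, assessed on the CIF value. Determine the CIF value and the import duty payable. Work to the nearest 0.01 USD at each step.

CIF value: USD 40934.67; import duty: USD 3684.12

CIF = FCA price + pre-shipment costs + freight + insurance
CIF = 32496.55 + 377.01 + 7759.57 + 301.54 = 40934.67
Import duty = 40934.67 × 9% = 3684.12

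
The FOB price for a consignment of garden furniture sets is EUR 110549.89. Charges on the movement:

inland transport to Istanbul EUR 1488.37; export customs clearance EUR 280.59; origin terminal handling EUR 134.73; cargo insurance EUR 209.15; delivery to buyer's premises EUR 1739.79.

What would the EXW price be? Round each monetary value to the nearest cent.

EXW price: EUR 108646.20

Not relevant to the conversion: delivery, insurance — on the buyer under both terms; not part of either seller's price.
From FOB to EXW, the seller no longer bears: inland to port, export clearance, origin terminal.
EXW price = 110549.89 − 1488.37 − 280.59 − 134.73 = 108646.20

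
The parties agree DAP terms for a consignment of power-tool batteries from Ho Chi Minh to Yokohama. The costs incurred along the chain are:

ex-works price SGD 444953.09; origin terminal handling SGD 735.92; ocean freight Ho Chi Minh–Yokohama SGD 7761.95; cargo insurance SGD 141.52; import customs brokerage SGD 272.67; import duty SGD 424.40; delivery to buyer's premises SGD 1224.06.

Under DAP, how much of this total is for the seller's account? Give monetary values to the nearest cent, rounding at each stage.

DAP: the seller bears all costs to the named destination except import duty and clearance.
Seller's account: goods 444953.09 + origin terminal 735.92 + freight 7761.95 + insurance 141.52 + delivery 1224.06 = 454816.54
Buyer's account: brokerage 272.67 + duty 424.40 = 697.07

Seller's account: SGD 454816.54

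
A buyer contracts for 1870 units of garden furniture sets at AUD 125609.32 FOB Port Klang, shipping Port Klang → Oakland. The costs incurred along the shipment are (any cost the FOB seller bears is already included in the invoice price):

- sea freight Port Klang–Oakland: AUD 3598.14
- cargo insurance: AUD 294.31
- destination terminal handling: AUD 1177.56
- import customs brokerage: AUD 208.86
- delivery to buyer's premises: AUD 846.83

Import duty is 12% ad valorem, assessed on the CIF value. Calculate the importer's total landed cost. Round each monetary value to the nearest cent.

FOB: the seller bears costs until goods are on board at the origin port; the buyer bears freight, insurance and all costs thereafter.
CIF value = FOB price + freight + insurance = 125609.32 + 3598.14 + 294.31 = 129501.77
Import duty = 129501.77 × 12% = 15540.21
Buyer bears: freight 3598.14 + insurance 294.31 + destination terminal 1177.56 + brokerage 208.86 + delivery 846.83 + duty 15540.21 = 21665.91
Landed cost = invoice 125609.32 + 21665.91 = 147275.23

Total landed cost: AUD 147275.23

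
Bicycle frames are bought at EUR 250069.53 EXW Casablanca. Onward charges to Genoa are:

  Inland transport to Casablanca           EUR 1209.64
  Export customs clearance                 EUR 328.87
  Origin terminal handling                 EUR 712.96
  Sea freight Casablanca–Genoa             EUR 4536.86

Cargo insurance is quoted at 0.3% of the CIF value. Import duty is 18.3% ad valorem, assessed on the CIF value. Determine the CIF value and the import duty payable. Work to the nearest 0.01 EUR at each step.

Let C be the CIF value. C = EXW price + pre-shipment costs + freight + 0.3% × C
C − 0.3% × C = 250069.53 + 1209.64 + 328.87 + 712.96 + 4536.86
0.997 × C = 256857.86
C = 256857.86 / 0.997 = 257630.75
Insurance premium = 0.3% × 257630.75 = 772.89
Import duty = 257630.75 × 18.3% = 47146.43

CIF value: EUR 257630.75; import duty: EUR 47146.43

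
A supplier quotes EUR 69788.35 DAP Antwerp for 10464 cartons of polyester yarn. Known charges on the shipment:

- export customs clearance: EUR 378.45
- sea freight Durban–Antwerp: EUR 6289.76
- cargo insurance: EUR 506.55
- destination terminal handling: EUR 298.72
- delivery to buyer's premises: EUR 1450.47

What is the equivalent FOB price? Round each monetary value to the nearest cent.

FOB price: EUR 61242.85

Not relevant to the conversion: export clearance — on the seller under both DAP and FOB; already in the DAP price and stays in the FOB price.
From DAP to FOB, the seller no longer bears: freight, insurance, destination terminal, delivery.
FOB price = 69788.35 − 6289.76 − 506.55 − 298.72 − 1450.47 = 61242.85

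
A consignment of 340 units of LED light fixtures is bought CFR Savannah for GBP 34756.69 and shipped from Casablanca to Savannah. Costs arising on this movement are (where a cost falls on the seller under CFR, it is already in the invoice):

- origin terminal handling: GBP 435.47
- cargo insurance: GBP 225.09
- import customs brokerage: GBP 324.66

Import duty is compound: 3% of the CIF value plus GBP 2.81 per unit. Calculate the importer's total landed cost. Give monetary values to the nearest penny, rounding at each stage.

CFR: the seller pays costs through ocean freight to the destination port, but not insurance.
Already in the invoice (seller's account under CFR): origin terminal — exclude.
CIF value = CFR price + insurance = 34756.69 + 225.09 = 34981.78
Ad valorem component: 34981.78 × 3% = 1049.45
Specific component: 340 × 2.81 = 955.40
Import duty = 1049.45 + 955.40 = 2004.85
Buyer bears: insurance 225.09 + brokerage 324.66 + duty 2004.85 = 2554.60
Landed cost = invoice 34756.69 + 2554.60 = 37311.29

Total landed cost: GBP 37311.29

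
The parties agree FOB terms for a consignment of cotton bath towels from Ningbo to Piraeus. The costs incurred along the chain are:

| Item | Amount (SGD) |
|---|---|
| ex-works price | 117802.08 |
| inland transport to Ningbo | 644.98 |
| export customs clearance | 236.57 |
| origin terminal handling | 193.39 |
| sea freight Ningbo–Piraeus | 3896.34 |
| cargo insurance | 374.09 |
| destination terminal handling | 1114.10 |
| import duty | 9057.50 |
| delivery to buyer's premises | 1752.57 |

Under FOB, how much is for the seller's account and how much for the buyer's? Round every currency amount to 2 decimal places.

Seller: SGD 118877.02; buyer: SGD 16194.60

FOB: the seller bears costs until goods are on board at the origin port; the buyer bears freight, insurance and all costs thereafter.
Seller's account: goods 117802.08 + inland to port 644.98 + export clearance 236.57 + origin terminal 193.39 = 118877.02
Buyer's account: freight 3896.34 + insurance 374.09 + destination terminal 1114.10 + duty 9057.50 + delivery 1752.57 = 16194.60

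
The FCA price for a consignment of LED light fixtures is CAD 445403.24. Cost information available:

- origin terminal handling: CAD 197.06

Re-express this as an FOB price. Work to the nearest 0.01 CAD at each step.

FOB price: CAD 445600.30

From FCA to FOB, the seller additionally bears: origin terminal.
FOB price = 445403.24 + 197.06 = 445600.30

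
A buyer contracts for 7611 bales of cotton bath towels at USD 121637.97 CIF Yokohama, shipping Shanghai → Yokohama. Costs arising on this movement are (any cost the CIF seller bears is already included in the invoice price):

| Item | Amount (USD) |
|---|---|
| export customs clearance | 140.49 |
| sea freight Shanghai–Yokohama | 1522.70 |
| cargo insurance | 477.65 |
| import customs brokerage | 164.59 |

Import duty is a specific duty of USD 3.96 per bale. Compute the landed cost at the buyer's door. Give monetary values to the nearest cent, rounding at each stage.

CIF: the seller pays costs through ocean freight and marine insurance to the destination port.
Already in the invoice (seller's account under CIF): export clearance, freight, insurance — exclude.
The CIF price already equals the CIF value: 121637.97
Import duty = 7611 × 3.96 = 30139.56
Buyer bears: brokerage 164.59 + duty 30139.56 = 30304.15
Landed cost = invoice 121637.97 + 30304.15 = 151942.12

Total landed cost: USD 151942.12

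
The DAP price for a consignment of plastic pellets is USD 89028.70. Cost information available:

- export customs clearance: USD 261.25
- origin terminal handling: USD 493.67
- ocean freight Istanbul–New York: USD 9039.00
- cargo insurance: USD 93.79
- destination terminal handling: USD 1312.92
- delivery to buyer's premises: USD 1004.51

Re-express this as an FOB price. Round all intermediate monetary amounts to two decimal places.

Not relevant to the conversion: export clearance, origin terminal — on the seller under both DAP and FOB; already in the DAP price and stays in the FOB price.
From DAP to FOB, the seller no longer bears: freight, insurance, destination terminal, delivery.
FOB price = 89028.70 − 9039.00 − 93.79 − 1312.92 − 1004.51 = 77578.48

FOB price: USD 77578.48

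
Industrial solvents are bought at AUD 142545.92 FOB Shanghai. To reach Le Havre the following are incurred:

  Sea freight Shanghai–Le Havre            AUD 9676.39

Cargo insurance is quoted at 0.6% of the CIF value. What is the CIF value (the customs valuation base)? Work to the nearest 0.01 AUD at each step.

CIF value: AUD 153141.16

Let C be the CIF value. C = FOB price + freight + 0.6% × C
C − 0.6% × C = 142545.92 + 9676.39
0.994 × C = 152222.31
C = 152222.31 / 0.994 = 153141.16
Insurance premium = 0.6% × 153141.16 = 918.85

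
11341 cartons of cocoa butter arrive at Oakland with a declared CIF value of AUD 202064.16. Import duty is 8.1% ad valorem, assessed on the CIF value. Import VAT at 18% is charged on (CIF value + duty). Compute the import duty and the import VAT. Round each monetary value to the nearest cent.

Import duty: AUD 16367.20; import VAT: AUD 39317.64

Import duty = 202064.16 × 8.1% = 16367.20
VAT base = CIF + duty = 202064.16 + 16367.20 = 218431.36
Import VAT = 218431.36 × 18% = 39317.64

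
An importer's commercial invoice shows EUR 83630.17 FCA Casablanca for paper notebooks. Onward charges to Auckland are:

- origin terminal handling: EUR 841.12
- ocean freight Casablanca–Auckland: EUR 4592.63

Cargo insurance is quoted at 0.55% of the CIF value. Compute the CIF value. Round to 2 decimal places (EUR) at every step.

Let C be the CIF value. C = FCA price + pre-shipment costs + freight + 0.55% × C
C − 0.55% × C = 83630.17 + 841.12 + 4592.63
0.9945 × C = 89063.92
C = 89063.92 / 0.9945 = 89556.48
Insurance premium = 0.55% × 89556.48 = 492.56

CIF value: EUR 89556.48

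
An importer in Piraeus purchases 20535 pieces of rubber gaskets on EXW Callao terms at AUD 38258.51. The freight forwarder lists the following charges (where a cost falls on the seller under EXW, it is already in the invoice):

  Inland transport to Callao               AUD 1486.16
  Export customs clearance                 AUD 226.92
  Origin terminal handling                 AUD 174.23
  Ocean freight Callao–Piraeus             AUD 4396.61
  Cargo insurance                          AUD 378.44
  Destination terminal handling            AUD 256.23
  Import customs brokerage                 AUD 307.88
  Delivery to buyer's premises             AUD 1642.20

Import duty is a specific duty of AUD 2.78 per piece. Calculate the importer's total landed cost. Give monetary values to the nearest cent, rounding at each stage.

Total landed cost: AUD 104214.48

EXW: the seller makes goods available at their premises; the buyer bears all onward costs.
CIF value = EXW price + inland to port + export clearance + origin terminal + freight + insurance = 38258.51 + 1486.16 + 226.92 + 174.23 + 4396.61 + 378.44 = 44920.87
Import duty = 20535 × 2.78 = 57087.30
Buyer bears: inland to port 1486.16 + export clearance 226.92 + origin terminal 174.23 + freight 4396.61 + insurance 378.44 + destination terminal 256.23 + brokerage 307.88 + delivery 1642.20 + duty 57087.30 = 65955.97
Landed cost = invoice 38258.51 + 65955.97 = 104214.48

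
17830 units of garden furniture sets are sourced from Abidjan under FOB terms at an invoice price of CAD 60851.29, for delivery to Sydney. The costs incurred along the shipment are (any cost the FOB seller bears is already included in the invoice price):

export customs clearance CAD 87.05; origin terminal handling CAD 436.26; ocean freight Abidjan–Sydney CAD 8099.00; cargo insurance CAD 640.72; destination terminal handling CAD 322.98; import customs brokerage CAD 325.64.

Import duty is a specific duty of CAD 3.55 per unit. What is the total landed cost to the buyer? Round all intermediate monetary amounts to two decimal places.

FOB: the seller bears costs until goods are on board at the origin port; the buyer bears freight, insurance and all costs thereafter.
Already in the invoice (seller's account under FOB): export clearance, origin terminal — exclude.
CIF value = FOB price + freight + insurance = 60851.29 + 8099.00 + 640.72 = 69591.01
Import duty = 17830 × 3.55 = 63296.50
Buyer bears: freight 8099.00 + insurance 640.72 + destination terminal 322.98 + brokerage 325.64 + duty 63296.50 = 72684.84
Landed cost = invoice 60851.29 + 72684.84 = 133536.13

Total landed cost: CAD 133536.13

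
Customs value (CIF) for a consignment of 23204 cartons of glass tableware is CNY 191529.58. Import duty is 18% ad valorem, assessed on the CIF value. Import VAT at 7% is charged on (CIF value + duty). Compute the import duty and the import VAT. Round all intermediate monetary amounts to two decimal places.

Import duty: CNY 34475.32; import VAT: CNY 15820.34

Import duty = 191529.58 × 18% = 34475.32
VAT base = CIF + duty = 191529.58 + 34475.32 = 226004.90
Import VAT = 226004.90 × 7% = 15820.34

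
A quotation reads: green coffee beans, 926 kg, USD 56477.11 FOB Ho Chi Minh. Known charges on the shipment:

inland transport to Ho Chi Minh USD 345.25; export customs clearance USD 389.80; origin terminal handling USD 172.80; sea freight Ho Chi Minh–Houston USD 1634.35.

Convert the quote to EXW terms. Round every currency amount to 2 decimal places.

Not relevant to the conversion: freight — on the buyer under both terms; not part of either seller's price.
From FOB to EXW, the seller no longer bears: inland to port, export clearance, origin terminal.
EXW price = 56477.11 − 345.25 − 389.80 − 172.80 = 55569.26

EXW price: USD 55569.26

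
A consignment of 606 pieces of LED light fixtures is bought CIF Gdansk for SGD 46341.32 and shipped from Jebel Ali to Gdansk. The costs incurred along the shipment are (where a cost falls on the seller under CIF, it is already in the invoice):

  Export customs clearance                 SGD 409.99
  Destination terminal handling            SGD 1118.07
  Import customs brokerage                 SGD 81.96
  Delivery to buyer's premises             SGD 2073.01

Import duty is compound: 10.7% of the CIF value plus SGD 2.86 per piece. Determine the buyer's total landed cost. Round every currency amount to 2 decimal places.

Total landed cost: SGD 56306.04

CIF: the seller pays costs through ocean freight and marine insurance to the destination port.
Already in the invoice (seller's account under CIF): export clearance — exclude.
The CIF price already equals the CIF value: 46341.32
Ad valorem component: 46341.32 × 10.7% = 4958.52
Specific component: 606 × 2.86 = 1733.16
Import duty = 4958.52 + 1733.16 = 6691.68
Buyer bears: destination terminal 1118.07 + brokerage 81.96 + delivery 2073.01 + duty 6691.68 = 9964.72
Landed cost = invoice 46341.32 + 9964.72 = 56306.04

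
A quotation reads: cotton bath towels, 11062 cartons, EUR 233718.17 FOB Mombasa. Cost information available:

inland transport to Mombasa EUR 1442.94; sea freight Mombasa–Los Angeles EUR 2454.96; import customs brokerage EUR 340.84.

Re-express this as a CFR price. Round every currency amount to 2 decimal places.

Not relevant to the conversion: inland to port — on the seller under both FOB and CFR; already in the FOB price and stays in the CFR price. brokerage — on the buyer under both terms; not part of either seller's price.
From FOB to CFR, the seller additionally bears: freight.
CFR price = 233718.17 + 2454.96 = 236173.13

CFR price: EUR 236173.13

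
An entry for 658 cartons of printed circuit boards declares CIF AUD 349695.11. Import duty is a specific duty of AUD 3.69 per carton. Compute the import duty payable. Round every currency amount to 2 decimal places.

Import duty = 658 × 3.69 = 2428.02

Import duty: AUD 2428.02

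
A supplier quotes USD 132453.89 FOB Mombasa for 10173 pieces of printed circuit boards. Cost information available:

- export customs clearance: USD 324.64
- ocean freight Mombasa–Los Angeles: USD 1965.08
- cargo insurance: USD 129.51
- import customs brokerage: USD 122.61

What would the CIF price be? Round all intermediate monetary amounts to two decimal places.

Not relevant to the conversion: export clearance — on the seller under both FOB and CIF; already in the FOB price and stays in the CIF price. brokerage — on the buyer under both terms; not part of either seller's price.
From FOB to CIF, the seller additionally bears: freight, insurance.
CIF price = 132453.89 + 1965.08 + 129.51 = 134548.48

CIF price: USD 134548.48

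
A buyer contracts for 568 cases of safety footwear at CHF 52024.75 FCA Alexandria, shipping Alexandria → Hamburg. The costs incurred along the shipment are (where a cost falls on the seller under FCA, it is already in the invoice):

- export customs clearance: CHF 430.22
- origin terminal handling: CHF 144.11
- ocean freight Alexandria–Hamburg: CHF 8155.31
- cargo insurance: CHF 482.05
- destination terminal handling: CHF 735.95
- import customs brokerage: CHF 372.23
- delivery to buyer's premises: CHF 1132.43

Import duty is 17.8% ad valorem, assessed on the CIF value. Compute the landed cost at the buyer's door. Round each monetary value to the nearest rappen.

FCA: the seller delivers export-cleared goods to the carrier; the buyer bears costs from that point.
Already in the invoice (seller's account under FCA): export clearance — exclude.
CIF value = FCA price + origin terminal + freight + insurance = 52024.75 + 144.11 + 8155.31 + 482.05 = 60806.22
Import duty = 60806.22 × 17.8% = 10823.51
Buyer bears: origin terminal 144.11 + freight 8155.31 + insurance 482.05 + destination terminal 735.95 + brokerage 372.23 + delivery 1132.43 + duty 10823.51 = 21845.59
Landed cost = invoice 52024.75 + 21845.59 = 73870.34

Total landed cost: CHF 73870.34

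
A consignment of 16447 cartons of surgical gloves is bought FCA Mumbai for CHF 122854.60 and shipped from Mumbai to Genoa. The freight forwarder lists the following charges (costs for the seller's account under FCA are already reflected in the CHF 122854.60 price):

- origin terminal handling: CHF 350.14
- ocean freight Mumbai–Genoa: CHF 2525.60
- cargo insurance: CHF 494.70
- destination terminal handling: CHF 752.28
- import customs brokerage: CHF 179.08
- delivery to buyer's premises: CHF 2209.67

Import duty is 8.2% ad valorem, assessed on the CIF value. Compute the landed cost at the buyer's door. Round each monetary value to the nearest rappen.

Total landed cost: CHF 139716.52

FCA: the seller delivers export-cleared goods to the carrier; the buyer bears costs from that point.
CIF value = FCA price + origin terminal + freight + insurance = 122854.60 + 350.14 + 2525.60 + 494.70 = 126225.04
Import duty = 126225.04 × 8.2% = 10350.45
Buyer bears: origin terminal 350.14 + freight 2525.60 + insurance 494.70 + destination terminal 752.28 + brokerage 179.08 + delivery 2209.67 + duty 10350.45 = 16861.92
Landed cost = invoice 122854.60 + 16861.92 = 139716.52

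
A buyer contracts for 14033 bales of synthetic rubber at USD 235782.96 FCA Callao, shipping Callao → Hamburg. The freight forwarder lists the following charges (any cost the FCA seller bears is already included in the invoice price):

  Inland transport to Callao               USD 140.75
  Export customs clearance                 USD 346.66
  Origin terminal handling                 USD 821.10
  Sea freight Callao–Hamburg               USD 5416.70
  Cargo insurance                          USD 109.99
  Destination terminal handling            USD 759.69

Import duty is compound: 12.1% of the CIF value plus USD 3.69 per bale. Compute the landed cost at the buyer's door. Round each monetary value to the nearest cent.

FCA: the seller delivers export-cleared goods to the carrier; the buyer bears costs from that point.
Already in the invoice (seller's account under FCA): inland to port, export clearance — exclude.
CIF value = FCA price + origin terminal + freight + insurance = 235782.96 + 821.10 + 5416.70 + 109.99 = 242130.75
Ad valorem component: 242130.75 × 12.1% = 29297.82
Specific component: 14033 × 3.69 = 51781.77
Import duty = 29297.82 + 51781.77 = 81079.59
Buyer bears: origin terminal 821.10 + freight 5416.70 + insurance 109.99 + destination terminal 759.69 + duty 81079.59 = 88187.07
Landed cost = invoice 235782.96 + 88187.07 = 323970.03

Total landed cost: USD 323970.03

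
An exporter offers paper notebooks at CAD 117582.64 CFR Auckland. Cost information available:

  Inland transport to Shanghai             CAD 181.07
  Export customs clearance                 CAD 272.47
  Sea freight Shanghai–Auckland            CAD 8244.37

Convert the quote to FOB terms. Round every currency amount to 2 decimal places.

FOB price: CAD 109338.27

Not relevant to the conversion: inland to port, export clearance — on the seller under both CFR and FOB; already in the CFR price and stays in the FOB price.
From CFR to FOB, the seller no longer bears: freight.
FOB price = 117582.64 − 8244.37 = 109338.27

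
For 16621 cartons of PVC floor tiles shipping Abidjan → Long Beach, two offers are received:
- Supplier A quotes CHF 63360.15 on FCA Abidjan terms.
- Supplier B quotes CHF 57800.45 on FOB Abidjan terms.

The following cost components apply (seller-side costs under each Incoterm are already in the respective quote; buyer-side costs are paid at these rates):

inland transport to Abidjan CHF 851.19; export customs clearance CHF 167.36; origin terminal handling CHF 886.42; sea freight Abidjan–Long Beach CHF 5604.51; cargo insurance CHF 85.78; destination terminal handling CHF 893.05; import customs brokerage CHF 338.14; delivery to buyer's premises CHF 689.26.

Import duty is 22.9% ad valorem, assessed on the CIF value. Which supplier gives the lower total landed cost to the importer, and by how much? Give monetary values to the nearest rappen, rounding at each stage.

Supplier B is cheaper by CHF 7922.28

Supplier A (FCA):
CIF value = FCA price + origin terminal + freight + insurance = 63360.15 + 886.42 + 5604.51 + 85.78 = 69936.86
Import duty = 69936.86 × 22.9% = 16015.54
Buyer bears (A): 886.42 + 5604.51 + 85.78 + 893.05 + 338.14 + 689.26 = 8497.16
Landed cost (A) = invoice 63360.15 + 8497.16 + duty 16015.54 = 87872.85
Supplier B (FOB):
CIF value = FOB price + freight + insurance = 57800.45 + 5604.51 + 85.78 = 63490.74
Import duty = 63490.74 × 22.9% = 14539.38
Buyer bears (B): 5604.51 + 85.78 + 893.05 + 338.14 + 689.26 = 7610.74
Landed cost (B) = invoice 57800.45 + 7610.74 + duty 14539.38 = 79950.57
Difference = |87872.85 − 79950.57| = 7922.28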